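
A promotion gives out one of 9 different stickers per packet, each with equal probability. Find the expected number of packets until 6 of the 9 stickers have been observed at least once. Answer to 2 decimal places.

With k distinct stickers already seen, the next new one arrives after an expected 9/(9-k) packets.
Sum over k = 0,...,5: E = 9/9 + 9/8 + 9/7 + 9/6 + 9/5 + 9/4 = 8.961.

8.96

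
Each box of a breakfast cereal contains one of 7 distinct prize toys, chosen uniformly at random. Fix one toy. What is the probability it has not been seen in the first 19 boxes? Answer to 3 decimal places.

0.053

Each box misses the fixed toy with probability (7-1)/7 = 6/7, independently.
P(still missing after 19) = (6/7)^19 = 0.0535.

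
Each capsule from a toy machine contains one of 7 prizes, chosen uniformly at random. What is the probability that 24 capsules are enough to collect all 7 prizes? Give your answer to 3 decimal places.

0.833

By inclusion–exclusion over which prizes are missing,
P(all seen) = Σ_{j=0}^{7} (-1)^j C(7,j)((7-j)/7)^24
= 1.0000 - 0.1731 + 0.0065 - 0.0001 + 0.0000 - 0.0000 + 0.0000 - 0.0000
= 0.8334.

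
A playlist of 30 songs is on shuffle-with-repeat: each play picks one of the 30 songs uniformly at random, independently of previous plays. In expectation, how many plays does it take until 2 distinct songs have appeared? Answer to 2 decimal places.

2.03

With k distinct songs already seen, the next new one arrives after an expected 30/(30-k) plays.
Sum over k = 0,...,1: E = 30/30 + 30/29 = 2.034.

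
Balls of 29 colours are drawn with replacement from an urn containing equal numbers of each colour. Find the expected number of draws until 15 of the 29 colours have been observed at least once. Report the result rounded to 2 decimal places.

20.59

With k distinct colours already seen, the next new one arrives after an expected 29/(29-k) draws.
Sum over k = 0,...,14: E = 29/29 + 29/28 + 29/27 + ... + 29/16 + 29/15 = 20.593.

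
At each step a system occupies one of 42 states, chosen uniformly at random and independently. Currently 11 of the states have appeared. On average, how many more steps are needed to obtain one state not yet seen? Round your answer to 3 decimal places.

Each step yields a new state with probability (42-11)/42 = 31/42, so the wait is geometric with mean 42/31.
E = 42/31 = 1.3548.

1.355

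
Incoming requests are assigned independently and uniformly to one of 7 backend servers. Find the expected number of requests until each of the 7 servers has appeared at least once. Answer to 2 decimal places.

18.15

The wait to go from k to k+1 distinct servers is geometric with mean 7/(7-k).
E[T] = 7/7 + 7/6 + 7/5 + ... + 7/2 + 7/1 = 7·H_{7}.
H_{7} = 2.593, so E[T] = 18.150.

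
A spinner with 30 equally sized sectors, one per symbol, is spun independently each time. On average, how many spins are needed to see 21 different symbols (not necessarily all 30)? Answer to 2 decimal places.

34.98

Going from k to k+1 distinct takes a geometric number of spins with mean 30/(30-k).
Sum over k = 0,...,20: E = 30/30 + 30/29 + 30/28 + ... + 30/11 + 30/10 = 34.981.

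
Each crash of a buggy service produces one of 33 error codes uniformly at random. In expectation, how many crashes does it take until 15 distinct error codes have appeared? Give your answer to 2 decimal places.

19.59

Going from k to k+1 distinct takes a geometric number of crashes with mean 33/(33-k).
Sum over k = 0,...,14: E = 33/33 + 33/32 + 33/31 + ... + 33/20 + 33/19 = 19.592.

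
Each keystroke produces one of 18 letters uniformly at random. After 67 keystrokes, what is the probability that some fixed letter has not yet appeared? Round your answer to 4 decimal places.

Each keystroke misses the fixed letter with probability (18-1)/18 = 17/18, independently.
P(still missing after 67) = (17/18)^67 = 0.02172.

0.0217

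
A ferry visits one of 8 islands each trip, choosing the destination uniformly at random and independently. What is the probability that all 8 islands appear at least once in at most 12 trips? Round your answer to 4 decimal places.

0.0933

By inclusion–exclusion over which islands are missing,
P(all seen) = Σ_{j=0}^{8} (-1)^j C(8,j)((8-j)/8)^12
= 1.00000 - 1.61134 + 0.88694 - 0.19895 + 0.01709 - 0.00043 + 0.00000 - 0.00000 + 0.00000
= 0.09331.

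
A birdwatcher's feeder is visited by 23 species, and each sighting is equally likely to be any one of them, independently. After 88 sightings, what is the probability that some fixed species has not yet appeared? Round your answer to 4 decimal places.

0.0200

Each sighting misses the fixed species with probability (23-1)/23 = 22/23, independently.
P(still missing after 88) = (22/23)^88 = 0.02001.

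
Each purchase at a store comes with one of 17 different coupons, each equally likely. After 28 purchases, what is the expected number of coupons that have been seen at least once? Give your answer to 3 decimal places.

13.887

For each coupon, P(seen in 28 purchases) = 1 - (16/17)^28 = 0.8169.
By linearity of expectation, E[distinct seen] = 17·(1 - (16/17)^28) = 13.8866.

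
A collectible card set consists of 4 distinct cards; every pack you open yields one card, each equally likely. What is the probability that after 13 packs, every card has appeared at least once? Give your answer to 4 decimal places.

0.9057

By inclusion–exclusion over which cards are missing,
P(all seen) = Σ_{j=0}^{4} (-1)^j C(4,j)((4-j)/4)^13
= 1.00000 - 0.09503 + 0.00073 - 0.00000 + 0.00000
= 0.90570.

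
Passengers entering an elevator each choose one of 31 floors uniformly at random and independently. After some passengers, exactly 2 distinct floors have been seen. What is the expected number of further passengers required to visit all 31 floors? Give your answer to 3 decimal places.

With k distinct floors already seen, the next new one takes an expected 31/(31-k) passengers.
Sum over k = 2,...,30: E = 31/29 + 31/28 + 31/27 + ... + 31/2 + 31/1 = 122.8113.

122.811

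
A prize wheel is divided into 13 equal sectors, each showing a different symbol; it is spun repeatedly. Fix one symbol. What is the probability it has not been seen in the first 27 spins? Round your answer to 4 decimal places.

On each spin the fixed symbol fails to appear with probability 12/13.
P(still missing after 27) = (12/13)^27 = 0.11519.

0.1152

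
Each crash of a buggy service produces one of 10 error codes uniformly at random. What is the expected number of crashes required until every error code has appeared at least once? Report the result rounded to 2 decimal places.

29.29

Split into phases: going from k distinct to k+1 distinct takes on average 10/(10-k) crashes.
E[T] = 10/10 + 10/9 + 10/8 + ... + 10/2 + 10/1 = 10·H_{10}.
H_{10} = 2.929, so E[T] = 29.290.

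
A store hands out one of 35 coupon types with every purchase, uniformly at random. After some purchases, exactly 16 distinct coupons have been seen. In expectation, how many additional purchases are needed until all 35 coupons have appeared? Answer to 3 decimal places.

With k distinct coupons already seen, the next new one takes an expected 35/(35-k) purchases.
Sum over k = 16,...,34: E = 35/19 + 35/18 + 35/17 + ... + 35/2 + 35/1 = 124.1709.

124.171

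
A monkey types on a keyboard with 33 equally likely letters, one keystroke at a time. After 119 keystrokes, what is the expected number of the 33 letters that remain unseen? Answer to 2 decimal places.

For each letter, P(unseen after 119) = (32/33)^119 = 0.026.
By linearity of expectation, E[unseen] = 33·(32/33)^119 = 0.848.

0.85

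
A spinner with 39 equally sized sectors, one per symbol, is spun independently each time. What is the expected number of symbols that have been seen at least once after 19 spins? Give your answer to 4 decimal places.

15.1919

For each symbol, P(seen in 19 spins) = 1 - (38/39)^19 = 0.38953.
By linearity of expectation, E[distinct seen] = 39·(1 - (38/39)^19) = 15.19186.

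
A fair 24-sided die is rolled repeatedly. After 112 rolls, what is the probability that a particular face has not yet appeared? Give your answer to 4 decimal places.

0.0085

On each roll the fixed face fails to appear with probability 23/24.
P(still missing after 112) = (23/24)^112 = 0.00851.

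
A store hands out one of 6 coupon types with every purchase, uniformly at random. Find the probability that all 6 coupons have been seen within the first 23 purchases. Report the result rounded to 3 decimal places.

0.911

Let A_i be the event that coupon i is missing after 23 purchases. By inclusion–exclusion on the A_i,
P(all seen) = Σ_{j=0}^{6} (-1)^j C(6,j)((6-j)/6)^23
= 1.0000 - 0.0906 + 0.0013 - 0.0000 + 0.0000 - 0.0000 + 0.0000
= 0.9108.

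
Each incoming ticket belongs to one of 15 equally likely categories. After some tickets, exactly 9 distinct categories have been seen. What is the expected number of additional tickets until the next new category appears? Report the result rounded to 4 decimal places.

2.5000

Each ticket yields a new category with probability (15-9)/15 = 6/15, so the wait is geometric with mean 15/6.
E = 15/6 = 2.50000.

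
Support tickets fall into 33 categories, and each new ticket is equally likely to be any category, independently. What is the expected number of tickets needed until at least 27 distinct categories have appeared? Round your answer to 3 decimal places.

54.080

Going from k to k+1 distinct takes a geometric number of tickets with mean 33/(33-k).
Sum over k = 0,...,26: E = 33/33 + 33/32 + 33/31 + ... + 33/8 + 33/7 = 54.0803.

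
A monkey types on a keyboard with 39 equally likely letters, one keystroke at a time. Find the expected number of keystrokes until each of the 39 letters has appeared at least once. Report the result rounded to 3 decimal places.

165.888

The wait to go from k to k+1 distinct letters is geometric with mean 39/(39-k).
E[T] = 39/39 + 39/38 + 39/37 + ... + 39/2 + 39/1 = 39·H_{39}.
H_{39} = 4.2535, so E[T] = 165.8882.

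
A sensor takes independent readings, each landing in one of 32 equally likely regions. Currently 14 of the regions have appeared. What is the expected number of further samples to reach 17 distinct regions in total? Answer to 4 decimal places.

5.6601

The wait to go from k to k+1 distinct regions is geometric with mean 32/(32-k).
Sum over k = 14,...,16: E = 32/18 + 32/17 + 32/16 = 5.66013.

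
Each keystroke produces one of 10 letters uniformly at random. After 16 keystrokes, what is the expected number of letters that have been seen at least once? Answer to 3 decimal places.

8.147

For each letter, P(seen in 16 keystrokes) = 1 - (9/10)^16 = 0.8147.
By linearity of expectation, E[distinct seen] = 10·(1 - (9/10)^16) = 8.1470.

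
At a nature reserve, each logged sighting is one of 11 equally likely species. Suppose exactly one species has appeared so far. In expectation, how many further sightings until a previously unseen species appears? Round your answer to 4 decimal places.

1.1000

The number of sightings until the next new species is geometric with success probability 10/11, so its mean is 11/10.
E = 11/10 = 1.10000.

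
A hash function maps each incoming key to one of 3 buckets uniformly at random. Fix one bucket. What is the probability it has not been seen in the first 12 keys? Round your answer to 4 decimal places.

0.0077

Each key misses the fixed bucket with probability (3-1)/3 = 2/3, independently.
P(still missing after 12) = (2/3)^12 = 0.00771.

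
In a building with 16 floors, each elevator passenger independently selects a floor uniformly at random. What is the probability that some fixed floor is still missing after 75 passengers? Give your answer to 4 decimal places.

0.0079

On each passenger the fixed floor fails to appear with probability 15/16.
P(still missing after 75) = (15/16)^75 = 0.00790.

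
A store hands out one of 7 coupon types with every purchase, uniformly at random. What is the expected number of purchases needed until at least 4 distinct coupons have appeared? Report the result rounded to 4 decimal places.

5.3167

Going from k to k+1 distinct takes a geometric number of purchases with mean 7/(7-k).
Sum over k = 0,...,3: E = 7/7 + 7/6 + 7/5 + 7/4 = 5.31667.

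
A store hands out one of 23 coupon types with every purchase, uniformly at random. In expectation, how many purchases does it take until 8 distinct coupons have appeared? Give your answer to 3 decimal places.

Going from k to k+1 distinct takes a geometric number of purchases with mean 23/(23-k).
Sum over k = 0,...,7: E = 23/23 + 23/22 + 23/21 + ... + 23/17 + 23/16 = 9.5694.

9.569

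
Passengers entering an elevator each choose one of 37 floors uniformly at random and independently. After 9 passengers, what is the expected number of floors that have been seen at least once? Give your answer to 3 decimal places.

8.086

For each floor, P(seen in 9 passengers) = 1 - (36/37)^9 = 0.2185.
By linearity of expectation, E[distinct seen] = 37·(1 - (36/37)^9) = 8.0860.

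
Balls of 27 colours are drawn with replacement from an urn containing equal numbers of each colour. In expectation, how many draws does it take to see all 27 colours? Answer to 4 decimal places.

105.0693

Split into phases: going from k distinct to k+1 distinct takes on average 27/(27-k) draws.
E[T] = 27/27 + 27/26 + 27/25 + ... + 27/2 + 27/1 = 27·H_{27}.
H_{27} = 3.89146, so E[T] = 105.06933.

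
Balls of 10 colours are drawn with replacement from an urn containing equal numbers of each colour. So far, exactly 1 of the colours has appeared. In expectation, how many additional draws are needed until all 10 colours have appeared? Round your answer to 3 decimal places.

From k distinct to k+1 distinct takes on average 10/(10-k) draws.
Sum over k = 1,...,9: E = 10/9 + 10/8 + 10/7 + ... + 10/2 + 10/1 = 28.2897.

28.290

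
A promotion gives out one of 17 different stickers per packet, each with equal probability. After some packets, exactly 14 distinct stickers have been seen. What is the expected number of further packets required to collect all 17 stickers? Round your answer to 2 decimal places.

31.17

From k distinct to k+1 distinct takes on average 17/(17-k) packets.
Sum over k = 14,...,16: E = 17/3 + 17/2 + 17/1 = 31.167.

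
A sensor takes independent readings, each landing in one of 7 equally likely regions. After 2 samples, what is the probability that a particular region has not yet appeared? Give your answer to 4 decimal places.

0.7347

On each sample the fixed region fails to appear with probability 6/7.
P(still missing after 2) = (6/7)^2 = 0.73469.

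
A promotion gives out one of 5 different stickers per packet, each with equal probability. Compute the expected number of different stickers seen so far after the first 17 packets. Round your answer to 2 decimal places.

For each sticker, P(seen in 17 packets) = 1 - (4/5)^17 = 0.977.
By linearity of expectation, E[distinct seen] = 5·(1 - (4/5)^17) = 4.887.

4.89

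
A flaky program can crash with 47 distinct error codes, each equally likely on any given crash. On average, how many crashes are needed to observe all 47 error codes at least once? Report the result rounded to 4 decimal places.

After k distinct error codes have appeared, the next crash gives a new one with probability (47-k)/47, so the expected wait for the (k+1)-th is 47/(47-k).
E[T] = 47/47 + 47/46 + 47/45 + ... + 47/2 + 47/1 = 47·H_{47}.
H_{47} = 4.43796, so E[T] = 208.58430.

208.5843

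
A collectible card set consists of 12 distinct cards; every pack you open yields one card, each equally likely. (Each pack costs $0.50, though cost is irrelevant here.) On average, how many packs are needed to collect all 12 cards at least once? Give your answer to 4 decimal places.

After k distinct cards have appeared, the next pack gives a new one with probability (12-k)/12, so the expected wait for the (k+1)-th is 12/(12-k).
E[T] = 12/12 + 12/11 + 12/10 + ... + 12/2 + 12/1 = 12·H_{12}.
H_{12} = 3.10321, so E[T] = 37.23853.

37.2385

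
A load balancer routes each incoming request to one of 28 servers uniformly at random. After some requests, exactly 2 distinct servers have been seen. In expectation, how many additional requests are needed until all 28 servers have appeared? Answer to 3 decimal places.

From k distinct to k+1 distinct takes on average 28/(28-k) requests.
Sum over k = 2,...,27: E = 28/26 + 28/25 + 28/24 + ... + 28/2 + 28/1 = 107.9238.

107.924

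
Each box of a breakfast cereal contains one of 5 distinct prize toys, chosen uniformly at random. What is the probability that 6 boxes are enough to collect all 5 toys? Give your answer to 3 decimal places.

Let A_i be the event that toy i is missing after 6 boxes. By inclusion–exclusion on the A_i,
P(all seen) = Σ_{j=0}^{5} (-1)^j C(5,j)((5-j)/5)^6
= 1.0000 - 1.3107 + 0.4666 - 0.0410 + 0.0003 - 0.0000
= 0.1152.

0.115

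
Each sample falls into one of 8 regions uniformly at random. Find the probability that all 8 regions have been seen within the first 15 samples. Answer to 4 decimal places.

By inclusion–exclusion over which regions are missing,
P(all seen) = Σ_{j=0}^{8} (-1)^j C(8,j)((8-j)/8)^15
= 1.00000 - 1.07947 + 0.37418 - 0.04857 + 0.00214 - 0.00002 + 0.00000 - 0.00000 + 0.00000
= 0.24825.

0.2482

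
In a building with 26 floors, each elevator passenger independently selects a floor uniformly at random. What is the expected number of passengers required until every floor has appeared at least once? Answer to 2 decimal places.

After k distinct floors have appeared, the next passenger gives a new one with probability (26-k)/26, so the expected wait for the (k+1)-th is 26/(26-k).
E[T] = 26/26 + 26/25 + 26/24 + ... + 26/2 + 26/1 = 26·H_{26}.
H_{26} = 3.854, so E[T] = 100.215.

100.21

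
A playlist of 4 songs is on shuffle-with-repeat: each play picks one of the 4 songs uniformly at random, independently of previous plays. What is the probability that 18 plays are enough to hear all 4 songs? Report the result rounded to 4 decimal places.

0.9775

By inclusion–exclusion over which songs are missing,
P(all seen) = Σ_{j=0}^{4} (-1)^j C(4,j)((4-j)/4)^18
= 1.00000 - 0.02255 + 0.00002 - 0.00000 + 0.00000
= 0.97747.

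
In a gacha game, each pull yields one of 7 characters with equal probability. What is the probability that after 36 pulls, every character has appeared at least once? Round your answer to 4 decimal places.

0.9729

Let A_i be the event that character i is missing after 36 pulls. By inclusion–exclusion on the A_i,
P(all seen) = Σ_{j=0}^{7} (-1)^j C(7,j)((7-j)/7)^36
= 1.00000 - 0.02723 + 0.00012 - 0.00000 + 0.00000 - 0.00000 + 0.00000 - 0.00000
= 0.97289.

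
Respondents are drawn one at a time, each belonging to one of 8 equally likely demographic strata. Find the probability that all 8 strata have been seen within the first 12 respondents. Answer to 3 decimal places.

0.093

By inclusion–exclusion over which strata are missing,
P(all seen) = Σ_{j=0}^{8} (-1)^j C(8,j)((8-j)/8)^12
= 1.0000 - 1.6113 + 0.8869 - 0.1990 + 0.0171 - 0.0004 + 0.0000 - 0.0000 + 0.0000
= 0.0933.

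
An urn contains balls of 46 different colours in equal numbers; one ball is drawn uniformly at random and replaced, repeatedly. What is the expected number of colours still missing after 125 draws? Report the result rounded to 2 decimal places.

For each colour, P(unseen after 125) = (45/46)^125 = 0.064.
By linearity of expectation, E[unseen] = 46·(45/46)^125 = 2.948.

2.95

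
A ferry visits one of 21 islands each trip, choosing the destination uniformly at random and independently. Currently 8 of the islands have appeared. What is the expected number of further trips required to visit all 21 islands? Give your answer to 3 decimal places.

66.783

The wait to go from k to k+1 distinct islands is geometric with mean 21/(21-k).
Sum over k = 8,...,20: E = 21/13 + 21/12 + 21/11 + ... + 21/2 + 21/1 = 66.7828.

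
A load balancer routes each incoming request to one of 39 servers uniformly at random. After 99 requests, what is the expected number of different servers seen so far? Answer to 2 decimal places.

36.02

For each server, P(seen in 99 requests) = 1 - (38/39)^99 = 0.924.
By linearity of expectation, E[distinct seen] = 39·(1 - (38/39)^99) = 36.020.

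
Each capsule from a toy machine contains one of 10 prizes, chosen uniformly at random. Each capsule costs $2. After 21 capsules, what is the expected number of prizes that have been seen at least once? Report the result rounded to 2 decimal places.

For each prize, P(seen in 21 capsules) = 1 - (9/10)^21 = 0.891.
By linearity of expectation, E[distinct seen] = 10·(1 - (9/10)^21) = 8.906.

8.91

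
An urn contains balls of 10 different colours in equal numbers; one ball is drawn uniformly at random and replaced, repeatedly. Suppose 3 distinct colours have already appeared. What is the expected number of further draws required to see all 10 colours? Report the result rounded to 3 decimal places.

25.929

The wait to go from k to k+1 distinct colours is geometric with mean 10/(10-k).
Sum over k = 3,...,9: E = 10/7 + 10/6 + 10/5 + ... + 10/2 + 10/1 = 25.9286.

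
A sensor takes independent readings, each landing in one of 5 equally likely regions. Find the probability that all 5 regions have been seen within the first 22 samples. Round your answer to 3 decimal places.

Let A_i be the event that region i is missing after 22 samples. By inclusion–exclusion on the A_i,
P(all seen) = Σ_{j=0}^{5} (-1)^j C(5,j)((5-j)/5)^22
= 1.0000 - 0.0369 + 0.0001 - 0.0000 + 0.0000 - 0.0000
= 0.9632.

0.963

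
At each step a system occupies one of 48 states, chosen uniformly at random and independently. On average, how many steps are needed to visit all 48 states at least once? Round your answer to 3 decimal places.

214.022

After k distinct states have appeared, the next step gives a new one with probability (48-k)/48, so the expected wait for the (k+1)-th is 48/(48-k).
E[T] = 48/48 + 48/47 + 48/46 + ... + 48/2 + 48/1 = 48·H_{48}.
H_{48} = 4.4588, so E[T] = 214.0223.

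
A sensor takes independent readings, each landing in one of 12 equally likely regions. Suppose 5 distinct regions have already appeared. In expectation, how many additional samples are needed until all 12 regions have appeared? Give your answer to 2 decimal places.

With k distinct regions already seen, the next new one takes an expected 12/(12-k) samples.
Sum over k = 5,...,11: E = 12/7 + 12/6 + 12/5 + ... + 12/2 + 12/1 = 31.114.

31.11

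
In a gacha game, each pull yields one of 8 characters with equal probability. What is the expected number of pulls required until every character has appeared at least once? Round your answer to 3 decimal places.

After k distinct characters have appeared, the next pull gives a new one with probability (8-k)/8, so the expected wait for the (k+1)-th is 8/(8-k).
E[T] = 8/8 + 8/7 + 8/6 + ... + 8/2 + 8/1 = 8·H_{8}.
H_{8} = 2.7179, so E[T] = 21.7429.

21.743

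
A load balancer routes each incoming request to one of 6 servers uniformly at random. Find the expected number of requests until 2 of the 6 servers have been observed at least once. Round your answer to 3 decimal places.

With k distinct servers already seen, the next new one arrives after an expected 6/(6-k) requests.
Sum over k = 0,...,1: E = 6/6 + 6/5 = 2.2000.

2.200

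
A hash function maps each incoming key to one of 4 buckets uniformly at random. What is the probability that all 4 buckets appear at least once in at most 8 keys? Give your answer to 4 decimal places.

0.6229

By inclusion–exclusion over which buckets are missing,
P(all seen) = Σ_{j=0}^{4} (-1)^j C(4,j)((4-j)/4)^8
= 1.00000 - 0.40045 + 0.02344 - 0.00006 + 0.00000
= 0.62292.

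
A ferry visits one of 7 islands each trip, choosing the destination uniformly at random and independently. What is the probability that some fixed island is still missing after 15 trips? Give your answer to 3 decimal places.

On each trip the fixed island fails to appear with probability 6/7.
P(still missing after 15) = (6/7)^15 = 0.0990.

0.099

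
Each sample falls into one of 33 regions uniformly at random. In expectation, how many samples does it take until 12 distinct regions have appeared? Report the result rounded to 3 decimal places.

Going from k to k+1 distinct takes a geometric number of samples with mean 33/(33-k).
Sum over k = 0,...,11: E = 33/33 + 33/32 + 33/31 + ... + 33/23 + 33/22 = 14.6335.

14.634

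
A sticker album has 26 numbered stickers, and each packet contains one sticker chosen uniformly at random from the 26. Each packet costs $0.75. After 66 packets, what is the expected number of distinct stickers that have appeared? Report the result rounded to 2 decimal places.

For each sticker, P(seen in 66 packets) = 1 - (25/26)^66 = 0.925.
By linearity of expectation, E[distinct seen] = 26·(1 - (25/26)^66) = 24.047.

24.05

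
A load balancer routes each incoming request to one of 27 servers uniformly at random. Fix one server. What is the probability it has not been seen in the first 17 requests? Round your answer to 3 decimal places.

Each request misses the fixed server with probability (27-1)/27 = 26/27, independently.
P(still missing after 17) = (26/27)^17 = 0.5265.

0.526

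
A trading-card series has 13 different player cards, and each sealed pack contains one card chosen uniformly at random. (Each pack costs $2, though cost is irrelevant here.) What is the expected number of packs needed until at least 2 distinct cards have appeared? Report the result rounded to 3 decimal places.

2.083

Going from k to k+1 distinct takes a geometric number of packs with mean 13/(13-k).
Sum over k = 0,...,1: E = 13/13 + 13/12 = 2.0833.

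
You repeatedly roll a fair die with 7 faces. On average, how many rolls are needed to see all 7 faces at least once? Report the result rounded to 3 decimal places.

18.150

The wait to go from k to k+1 distinct faces is geometric with mean 7/(7-k).
E[T] = 7/7 + 7/6 + 7/5 + ... + 7/2 + 7/1 = 7·H_{7}.
H_{7} = 2.5929, so E[T] = 18.1500.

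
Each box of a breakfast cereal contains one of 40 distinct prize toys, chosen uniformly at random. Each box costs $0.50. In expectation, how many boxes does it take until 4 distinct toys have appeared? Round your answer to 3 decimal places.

With k distinct toys already seen, the next new one arrives after an expected 40/(40-k) boxes.
Sum over k = 0,...,3: E = 40/40 + 40/39 + 40/38 + 40/37 = 4.1594.

4.159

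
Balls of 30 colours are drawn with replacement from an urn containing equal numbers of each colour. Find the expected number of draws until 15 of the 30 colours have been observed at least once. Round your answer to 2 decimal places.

With k distinct colours already seen, the next new one arrives after an expected 30/(30-k) draws.
Sum over k = 0,...,14: E = 30/30 + 30/29 + 30/28 + ... + 30/17 + 30/16 = 20.303.

20.30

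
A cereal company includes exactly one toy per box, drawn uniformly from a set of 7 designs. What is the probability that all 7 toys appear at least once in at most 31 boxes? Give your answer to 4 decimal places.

By inclusion–exclusion over which toys are missing,
P(all seen) = Σ_{j=0}^{7} (-1)^j C(7,j)((7-j)/7)^31
= 1.00000 - 0.05885 + 0.00062 - 0.00000 + 0.00000 - 0.00000 + 0.00000 - 0.00000
= 0.94177.

0.9418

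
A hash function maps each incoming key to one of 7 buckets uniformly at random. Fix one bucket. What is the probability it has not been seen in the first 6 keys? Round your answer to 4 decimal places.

0.3966

On each key the fixed bucket fails to appear with probability 6/7.
P(still missing after 6) = (6/7)^6 = 0.39657.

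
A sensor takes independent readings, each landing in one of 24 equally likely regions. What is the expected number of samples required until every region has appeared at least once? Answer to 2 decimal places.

90.62

After k distinct regions have appeared, the next sample gives a new one with probability (24-k)/24, so the expected wait for the (k+1)-th is 24/(24-k).
E[T] = 24/24 + 24/23 + 24/22 + ... + 24/2 + 24/1 = 24·H_{24}.
H_{24} = 3.776, so E[T] = 90.623.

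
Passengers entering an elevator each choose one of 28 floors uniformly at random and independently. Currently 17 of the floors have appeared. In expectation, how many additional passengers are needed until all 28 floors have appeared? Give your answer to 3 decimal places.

84.557

The wait to go from k to k+1 distinct floors is geometric with mean 28/(28-k).
Sum over k = 17,...,27: E = 28/11 + 28/10 + 28/9 + ... + 28/2 + 28/1 = 84.5566.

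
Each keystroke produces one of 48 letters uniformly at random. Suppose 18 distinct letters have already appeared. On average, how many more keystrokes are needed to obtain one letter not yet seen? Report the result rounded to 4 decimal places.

1.6000

The number of keystrokes until the next new letter is geometric with success probability 30/48, so its mean is 48/30.
E = 48/30 = 1.60000.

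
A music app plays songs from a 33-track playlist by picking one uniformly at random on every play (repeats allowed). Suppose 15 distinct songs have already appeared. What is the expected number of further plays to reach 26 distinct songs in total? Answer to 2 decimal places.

29.77

The wait to go from k to k+1 distinct songs is geometric with mean 33/(33-k).
Sum over k = 15,...,25: E = 33/18 + 33/17 + 33/16 + ... + 33/9 + 33/8 = 29.774.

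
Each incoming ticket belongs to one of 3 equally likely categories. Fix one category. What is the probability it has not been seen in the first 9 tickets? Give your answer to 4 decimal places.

0.0260

On each ticket the fixed category fails to appear with probability 2/3.
P(still missing after 9) = (2/3)^9 = 0.02601.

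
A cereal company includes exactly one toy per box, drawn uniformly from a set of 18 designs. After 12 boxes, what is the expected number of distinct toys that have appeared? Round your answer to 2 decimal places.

For each toy, P(seen in 12 boxes) = 1 - (17/18)^12 = 0.496.
By linearity of expectation, E[distinct seen] = 18·(1 - (17/18)^12) = 8.935.

8.93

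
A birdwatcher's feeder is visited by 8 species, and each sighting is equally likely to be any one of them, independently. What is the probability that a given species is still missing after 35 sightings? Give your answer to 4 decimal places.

0.0093

On each sighting the fixed species fails to appear with probability 7/8.
P(still missing after 35) = (7/8)^35 = 0.00934.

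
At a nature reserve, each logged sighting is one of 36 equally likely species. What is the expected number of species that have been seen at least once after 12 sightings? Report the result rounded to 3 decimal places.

10.326

For each species, P(seen in 12 sightings) = 1 - (35/36)^12 = 0.2868.
By linearity of expectation, E[distinct seen] = 36·(1 - (35/36)^12) = 10.3263.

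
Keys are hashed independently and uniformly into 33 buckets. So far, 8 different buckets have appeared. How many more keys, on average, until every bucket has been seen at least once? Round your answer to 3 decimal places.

With k distinct buckets already seen, the next new one takes an expected 33/(33-k) keys.
Sum over k = 8,...,32: E = 33/25 + 33/24 + 33/23 + ... + 33/2 + 33/1 = 125.9266.

125.927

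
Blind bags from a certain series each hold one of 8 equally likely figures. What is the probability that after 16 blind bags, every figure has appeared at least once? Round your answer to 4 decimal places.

Let A_i be the event that figure i is missing after 16 blind bags. By inclusion–exclusion on the A_i,
P(all seen) = Σ_{j=0}^{8} (-1)^j C(8,j)((8-j)/8)^16
= 1.00000 - 0.94454 + 0.28063 - 0.03036 + 0.00107 - 0.00001 + 0.00000 - 0.00000 + 0.00000
= 0.30680.

0.3068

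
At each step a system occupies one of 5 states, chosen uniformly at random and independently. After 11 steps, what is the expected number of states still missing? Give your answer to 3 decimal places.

0.429

For each state, P(unseen after 11) = (4/5)^11 = 0.0859.
By linearity of expectation, E[unseen] = 5·(4/5)^11 = 0.4295.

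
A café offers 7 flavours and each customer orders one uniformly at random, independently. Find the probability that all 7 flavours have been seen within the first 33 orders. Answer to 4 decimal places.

By inclusion–exclusion over which flavours are missing,
P(all seen) = Σ_{j=0}^{7} (-1)^j C(7,j)((7-j)/7)^33
= 1.00000 - 0.04324 + 0.00032 - 0.00000 + 0.00000 - 0.00000 + 0.00000 - 0.00000
= 0.95708.

0.9571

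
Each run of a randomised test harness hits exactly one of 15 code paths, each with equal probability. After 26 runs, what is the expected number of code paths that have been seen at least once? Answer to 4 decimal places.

For each code path, P(seen in 26 runs) = 1 - (14/15)^26 = 0.83368.
By linearity of expectation, E[distinct seen] = 15·(1 - (14/15)^26) = 12.50513.

12.5051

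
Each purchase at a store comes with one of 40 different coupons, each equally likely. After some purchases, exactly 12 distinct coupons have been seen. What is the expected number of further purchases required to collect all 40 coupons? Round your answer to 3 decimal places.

With k distinct coupons already seen, the next new one takes an expected 40/(40-k) purchases.
Sum over k = 12,...,39: E = 40/28 + 40/27 + 40/26 + ... + 40/2 + 40/1 = 157.0868.

157.087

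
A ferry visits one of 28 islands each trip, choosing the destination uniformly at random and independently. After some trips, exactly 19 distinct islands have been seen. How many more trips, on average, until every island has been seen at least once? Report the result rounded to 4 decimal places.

79.2111

From k distinct to k+1 distinct takes on average 28/(28-k) trips.
Sum over k = 19,...,27: E = 28/9 + 28/8 + 28/7 + ... + 28/2 + 28/1 = 79.21111.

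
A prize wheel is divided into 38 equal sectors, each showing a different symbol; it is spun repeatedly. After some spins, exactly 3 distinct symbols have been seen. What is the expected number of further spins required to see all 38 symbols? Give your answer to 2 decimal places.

157.58

From k distinct to k+1 distinct takes on average 38/(38-k) spins.
Sum over k = 3,...,37: E = 38/35 + 38/34 + 38/33 + ... + 38/2 + 38/1 = 157.578.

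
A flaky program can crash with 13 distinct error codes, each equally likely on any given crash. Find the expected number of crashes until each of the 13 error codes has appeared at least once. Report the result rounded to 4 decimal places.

After k distinct error codes have appeared, the next crash gives a new one with probability (13-k)/13, so the expected wait for the (k+1)-th is 13/(13-k).
E[T] = 13/13 + 13/12 + 13/11 + ... + 13/2 + 13/1 = 13·H_{13}.
H_{13} = 3.18013, so E[T] = 41.34174.

41.3417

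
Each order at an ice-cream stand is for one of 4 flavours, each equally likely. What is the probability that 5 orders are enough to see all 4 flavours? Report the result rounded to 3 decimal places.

Let A_i be the event that flavour i is missing after 5 orders. By inclusion–exclusion on the A_i,
P(all seen) = Σ_{j=0}^{4} (-1)^j C(4,j)((4-j)/4)^5
= 1.0000 - 0.9492 + 0.1875 - 0.0039 + 0.0000
= 0.2344.

0.234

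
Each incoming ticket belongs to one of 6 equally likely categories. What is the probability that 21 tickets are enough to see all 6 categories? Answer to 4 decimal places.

0.8726

Let A_i be the event that category i is missing after 21 tickets. By inclusion–exclusion on the A_i,
P(all seen) = Σ_{j=0}^{6} (-1)^j C(6,j)((6-j)/6)^21
= 1.00000 - 0.13042 + 0.00301 - 0.00001 + 0.00000 - 0.00000 + 0.00000
= 0.87258.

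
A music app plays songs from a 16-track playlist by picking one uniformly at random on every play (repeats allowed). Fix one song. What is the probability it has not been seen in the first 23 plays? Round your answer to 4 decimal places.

0.2266

On each play the fixed song fails to appear with probability 15/16.
P(still missing after 23) = (15/16)^23 = 0.22664.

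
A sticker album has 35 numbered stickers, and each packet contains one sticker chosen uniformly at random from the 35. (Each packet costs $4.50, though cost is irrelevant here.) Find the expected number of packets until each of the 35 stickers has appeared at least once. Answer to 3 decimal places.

145.137

After k distinct stickers have appeared, the next packet gives a new one with probability (35-k)/35, so the expected wait for the (k+1)-th is 35/(35-k).
E[T] = 35/35 + 35/34 + 35/33 + ... + 35/2 + 35/1 = 35·H_{35}.
H_{35} = 4.1468, so E[T] = 145.1373.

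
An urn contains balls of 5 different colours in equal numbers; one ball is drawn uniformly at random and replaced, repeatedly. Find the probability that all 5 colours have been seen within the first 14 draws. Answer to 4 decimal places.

Let A_i be the event that colour i is missing after 14 draws. By inclusion–exclusion on the A_i,
P(all seen) = Σ_{j=0}^{5} (-1)^j C(5,j)((5-j)/5)^14
= 1.00000 - 0.21990 + 0.00784 - 0.00003 + 0.00000 - 0.00000
= 0.78791.

0.7879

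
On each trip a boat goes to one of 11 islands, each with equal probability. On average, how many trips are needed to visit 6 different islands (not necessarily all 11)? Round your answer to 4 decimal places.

8.1020

Going from k to k+1 distinct takes a geometric number of trips with mean 11/(11-k).
Sum over k = 0,...,5: E = 11/11 + 11/10 + 11/9 + 11/8 + 11/7 + 11/6 = 8.10198.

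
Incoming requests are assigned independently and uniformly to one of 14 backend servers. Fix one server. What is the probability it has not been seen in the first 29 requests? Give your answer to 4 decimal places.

0.1166

On each request the fixed server fails to appear with probability 13/14.
P(still missing after 29) = (13/14)^29 = 0.11659.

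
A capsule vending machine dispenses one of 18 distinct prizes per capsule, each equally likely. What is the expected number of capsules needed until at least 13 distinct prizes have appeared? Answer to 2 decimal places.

With k distinct prizes already seen, the next new one arrives after an expected 18/(18-k) capsules.
Sum over k = 0,...,12: E = 18/18 + 18/17 + 18/16 + ... + 18/7 + 18/6 = 21.812.

21.81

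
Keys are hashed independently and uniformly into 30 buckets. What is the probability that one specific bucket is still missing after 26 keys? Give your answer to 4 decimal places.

On each key the fixed bucket fails to appear with probability 29/30.
P(still missing after 26) = (29/30)^26 = 0.41419.

0.4142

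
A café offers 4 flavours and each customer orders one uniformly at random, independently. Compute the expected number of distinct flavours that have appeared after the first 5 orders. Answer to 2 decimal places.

For each flavour, P(seen in 5 orders) = 1 - (3/4)^5 = 0.763.
By linearity of expectation, E[distinct seen] = 4·(1 - (3/4)^5) = 3.051.

3.05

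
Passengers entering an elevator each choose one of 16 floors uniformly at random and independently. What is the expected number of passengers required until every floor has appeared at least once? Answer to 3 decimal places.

After k distinct floors have appeared, the next passenger gives a new one with probability (16-k)/16, so the expected wait for the (k+1)-th is 16/(16-k).
E[T] = 16/16 + 16/15 + 16/14 + ... + 16/2 + 16/1 = 16·H_{16}.
H_{16} = 3.3807, so E[T] = 54.0917.

54.092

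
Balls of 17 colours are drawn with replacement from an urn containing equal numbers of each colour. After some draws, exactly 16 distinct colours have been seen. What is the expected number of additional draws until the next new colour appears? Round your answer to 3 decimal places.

The number of draws until the next new colour is geometric with success probability 1/17, so its mean is 17/1.
E = 17/1 = 17.0000.

17.000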